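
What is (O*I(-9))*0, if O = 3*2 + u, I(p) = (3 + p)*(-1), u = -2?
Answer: 0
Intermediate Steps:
I(p) = -3 - p
O = 4 (O = 3*2 - 2 = 6 - 2 = 4)
(O*I(-9))*0 = (4*(-3 - 1*(-9)))*0 = (4*(-3 + 9))*0 = (4*6)*0 = 24*0 = 0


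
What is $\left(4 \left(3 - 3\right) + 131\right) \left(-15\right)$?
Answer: $-1965$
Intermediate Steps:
$\left(4 \left(3 - 3\right) + 131\right) \left(-15\right) = \left(4 \cdot 0 + 131\right) \left(-15\right) = \left(0 + 131\right) \left(-15\right) = 131 \left(-15\right) = -1965$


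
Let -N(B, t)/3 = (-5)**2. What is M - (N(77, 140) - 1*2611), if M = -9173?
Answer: -6487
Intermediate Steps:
N(B, t) = -75 (N(B, t) = -3*(-5)**2 = -3*25 = -75)
M - (N(77, 140) - 1*2611) = -9173 - (-75 - 1*2611) = -9173 - (-75 - 2611) = -9173 - 1*(-2686) = -9173 + 2686 = -6487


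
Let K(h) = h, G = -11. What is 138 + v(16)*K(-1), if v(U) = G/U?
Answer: 2219/16 ≈ 138.69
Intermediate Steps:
v(U) = -11/U
138 + v(16)*K(-1) = 138 - 11/16*(-1) = 138 + 11/16 = 2219/16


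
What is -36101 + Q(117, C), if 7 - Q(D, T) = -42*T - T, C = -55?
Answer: -38459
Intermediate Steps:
Q(D, T) = 7 + 43*T (Q(D, T) = 7 - (-42*T - T) = 7 - (-43)*T = 7 + 43*T)
-36101 + Q(117, C) = -36101 + (7 + 43*(-55)) = -36101 + (7 - 2365) = -36101 - 2358 = -38459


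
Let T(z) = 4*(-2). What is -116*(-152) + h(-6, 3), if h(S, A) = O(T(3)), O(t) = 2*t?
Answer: 17616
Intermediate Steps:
T(z) = -8
h(S, A) = -16 (h(S, A) = 2*(-8) = -16)
-116*(-152) + h(-6, 3) = -116*(-152) - 16 = 17632 - 16 = 17616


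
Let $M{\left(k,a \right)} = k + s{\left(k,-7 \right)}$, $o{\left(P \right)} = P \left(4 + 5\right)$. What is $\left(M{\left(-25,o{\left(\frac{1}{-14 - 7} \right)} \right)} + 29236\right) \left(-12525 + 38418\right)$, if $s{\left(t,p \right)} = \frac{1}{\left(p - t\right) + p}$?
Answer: $\frac{8319990546}{11} \approx 7.5636 \cdot 10^{8}$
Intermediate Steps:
$s{\left(t,p \right)} = \frac{1}{- t + 2 p}$
$o{\left(P \right)} = 9 P$ ($o{\left(P \right)} = P 9 = 9 P$)
$M{\left(k,a \right)} = k + \frac{1}{-14 - k}$ ($M{\left(k,a \right)} = k + \frac{1}{- k + 2 \left(-7\right)} = k + \frac{1}{- k - 14} = k + \frac{1}{-14 - k}$)
$\left(M{\left(-25,o{\left(\frac{1}{-14 - 7} \right)} \right)} + 29236\right) \left(-12525 + 38418\right) = \left(\frac{-1 - 25 \left(14 - 25\right)}{14 - 25} + 29236\right) \left(-12525 + 38418\right) = \left(\frac{-1 - -275}{-11} + 29236\right) 25893 = \left(- \frac{-1 + 275}{11} + 29236\right) 25893 = \left(\left(- \frac{1}{11}\right) 274 + 29236\right) 25893 = \left(- \frac{274}{11} + 29236\right) 25893 = \frac{321322}{11} \cdot 25893 = \frac{8319990546}{11}$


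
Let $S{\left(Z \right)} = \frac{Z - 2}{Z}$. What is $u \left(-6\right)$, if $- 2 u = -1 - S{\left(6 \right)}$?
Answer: $-5$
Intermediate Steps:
$S{\left(Z \right)} = \frac{-2 + Z}{Z}$
$u = \frac{5}{6}$ ($u = - \frac{-1 - \frac{-2 + 6}{6}}{2} = - \frac{-1 - \frac{1}{6} \cdot 4}{2} = - \frac{-1 - \frac{2}{3}}{2} = \left(- \frac{1}{2}\right) \left(- \frac{5}{3}\right) = \frac{5}{6} \approx 0.83333$)
$u \left(-6\right) = \frac{5}{6} \left(-6\right) = -5$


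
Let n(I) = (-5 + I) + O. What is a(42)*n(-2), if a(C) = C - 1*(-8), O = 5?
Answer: -100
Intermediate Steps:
a(C) = 8 + C (a(C) = C + 8 = 8 + C)
n(I) = I (n(I) = (-5 + I) + 5 = I)
a(42)*n(-2) = (8 + 42)*(-2) = 50*(-2) = -100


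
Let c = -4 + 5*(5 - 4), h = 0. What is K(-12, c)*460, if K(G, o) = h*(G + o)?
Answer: 0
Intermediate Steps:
c = 1 (c = -4 + 5*1 = -4 + 5 = 1)
K(G, o) = 0 (K(G, o) = 0*(G + o) = 0)
K(-12, c)*460 = 0*460 = 0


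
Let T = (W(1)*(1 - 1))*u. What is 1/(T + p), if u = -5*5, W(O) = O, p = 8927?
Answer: 1/8927 ≈ 0.00011202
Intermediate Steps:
u = -25
T = 0 (T = (1*(1 - 1))*(-25) = (1*0)*(-25) = 0*(-25) = 0)
1/(T + p) = 1/(0 + 8927) = 1/8927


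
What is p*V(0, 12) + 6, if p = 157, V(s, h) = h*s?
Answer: 6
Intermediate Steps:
p*V(0, 12) + 6 = 157*(12*0) + 6 = 157*0 + 6 = 0 + 6 = 6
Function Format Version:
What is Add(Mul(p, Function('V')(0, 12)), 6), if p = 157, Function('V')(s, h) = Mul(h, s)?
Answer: 6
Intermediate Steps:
Add(Mul(p, Function('V')(0, 12)), 6) = Add(Mul(157, Mul(12, 0)), 6) = Add(Mul(157, 0), 6) = Add(0, 6) = 6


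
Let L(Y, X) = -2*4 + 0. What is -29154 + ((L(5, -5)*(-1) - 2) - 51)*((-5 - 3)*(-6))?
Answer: -31314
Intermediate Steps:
L(Y, X) = -8 (L(Y, X) = -8 + 0 = -8)
-29154 + ((L(5, -5)*(-1) - 2) - 51)*((-5 - 3)*(-6)) = -29154 + ((-8*(-1) - 2) - 51)*((-5 - 3)*(-6)) = -29154 + ((8 - 2) - 51)*(-8*(-6)) = -29154 + (6 - 51)*48 = -29154 - 45*48 = -29154 - 2160 = -31314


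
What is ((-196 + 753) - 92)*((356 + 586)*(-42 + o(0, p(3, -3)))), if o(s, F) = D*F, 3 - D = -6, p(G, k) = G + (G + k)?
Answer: -6570450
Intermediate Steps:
p(G, k) = k + 2*G
D = 9 (D = 3 - 1*(-6) = 3 + 6 = 9)
o(s, F) = 9*F
((-196 + 753) - 92)*((356 + 586)*(-42 + o(0, p(3, -3)))) = ((-196 + 753) - 92)*((356 + 586)*(-42 + 9*(-3 + 2*3))) = (557 - 92)*(942*(-42 + 9*(-3 + 6))) = 465*(942*(-42 + 9*3)) = 465*(942*(-42 + 27)) = 465*(942*(-15)) = 465*(-14130) = -6570450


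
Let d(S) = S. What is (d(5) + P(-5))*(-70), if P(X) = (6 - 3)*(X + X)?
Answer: 1750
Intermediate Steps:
P(X) = 6*X (P(X) = 3*(2*X) = 6*X)
(d(5) + P(-5))*(-70) = (5 + 6*(-5))*(-70) = (5 - 30)*(-70) = -25*(-70) = 1750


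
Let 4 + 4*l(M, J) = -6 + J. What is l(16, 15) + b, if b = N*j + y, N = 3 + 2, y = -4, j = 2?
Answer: 29/4 ≈ 7.2500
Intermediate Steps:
N = 5
l(M, J) = -5/2 + J/4 (l(M, J) = -1 + (-6 + J)/4 = -1 + (-3/2 + J/4) = -5/2 + J/4)
b = 6 (b = 5*2 - 4 = 10 - 4 = 6)
l(16, 15) + b = (-5/2 + (¼)*15) + 6 = (-5/2 + 15/4) + 6 = 5/4 + 6 = 29/4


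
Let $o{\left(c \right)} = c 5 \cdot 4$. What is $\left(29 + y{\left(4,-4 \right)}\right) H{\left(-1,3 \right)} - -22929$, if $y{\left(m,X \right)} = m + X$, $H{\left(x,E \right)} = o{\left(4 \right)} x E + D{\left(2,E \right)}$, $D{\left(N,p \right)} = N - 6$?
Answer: $15853$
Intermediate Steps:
$D{\left(N,p \right)} = -6 + N$ ($D{\left(N,p \right)} = N - 6 = -6 + N$)
$o{\left(c \right)} = 20 c$ ($o{\left(c \right)} = 5 c 4 = 20 c$)
$H{\left(x,E \right)} = -4 + 80 E x$ ($H{\left(x,E \right)} = 20 \cdot 4 x E + \left(-6 + 2\right) = 80 x E - 4 = 80 E x - 4 = -4 + 80 E x$)
$y{\left(m,X \right)} = X + m$
$\left(29 + y{\left(4,-4 \right)}\right) H{\left(-1,3 \right)} - -22929 = \left(29 + \left(-4 + 4\right)\right) \left(-4 + 80 \cdot 3 \left(-1\right)\right) - -22929 = \left(29 + 0\right) \left(-4 - 240\right) + 22929 = 29 \left(-244\right) + 22929 = -7076 + 22929 = 15853$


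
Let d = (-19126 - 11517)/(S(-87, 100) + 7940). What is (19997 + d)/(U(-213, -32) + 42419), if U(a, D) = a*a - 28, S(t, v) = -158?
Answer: 155586011/682948320 ≈ 0.22782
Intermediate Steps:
U(a, D) = -28 + a**2 (U(a, D) = a**2 - 28 = -28 + a**2)
d = -30643/7782 (d = (-19126 - 11517)/(-158 + 7940) = -30643/7782 ≈ -3.9377)
(19997 + d)/(U(-213, -32) + 42419) = (19997 - 30643/7782)/((-28 + (-213)**2) + 42419) = 155586011/(7782*((-28 + 45369) + 42419)) = 155586011/(7782*(45341 + 42419)) = (155586011/7782)/87760 = (155586011/7782)*(1/87760) = 155586011/682948320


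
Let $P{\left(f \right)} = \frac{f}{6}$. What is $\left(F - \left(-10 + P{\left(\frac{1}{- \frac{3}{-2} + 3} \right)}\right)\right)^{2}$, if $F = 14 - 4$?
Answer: $\frac{290521}{729} \approx 398.52$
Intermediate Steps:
$F = 10$
$P{\left(f \right)} = \frac{f}{6}$ ($P{\left(f \right)} = f \frac{1}{6} = \frac{f}{6}$)
$\left(F - \left(-10 + P{\left(\frac{1}{- \frac{3}{-2} + 3} \right)}\right)\right)^{2} = \left(10 + \left(10 - \frac{1}{6 \left(- \frac{3}{-2} + 3\right)}\right)\right)^{2} = \left(10 + \left(10 - \frac{1}{6 \left(\left(-3\right) \left(- \frac{1}{2}\right) + 3\right)}\right)\right)^{2} = \left(10 + \left(10 - \frac{1}{6 \left(\frac{3}{2} + 3\right)}\right)\right)^{2} = \left(10 + \left(10 - \frac{1}{6 \cdot \frac{9}{2}}\right)\right)^{2} = \left(10 + \left(10 - \frac{1}{6} \cdot \frac{2}{9}\right)\right)^{2} = \left(10 + \left(10 - \frac{1}{27}\right)\right)^{2} = \left(10 + \frac{269}{27}\right)^{2} = \left(\frac{539}{27}\right)^{2} = \frac{290521}{729}$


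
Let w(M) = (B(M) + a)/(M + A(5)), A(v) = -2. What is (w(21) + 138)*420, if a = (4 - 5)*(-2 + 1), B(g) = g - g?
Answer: 1101660/19 ≈ 57982.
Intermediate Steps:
B(g) = 0
a = 1 (a = -1*(-1) = 1)
w(M) = 1/(-2 + M) (w(M) = (0 + 1)/(M - 2) = 1/(-2 + M))
(w(21) + 138)*420 = (1/(-2 + 21) + 138)*420 = (1/19 + 138)*420 = (2623/19)*420 = 1101660/19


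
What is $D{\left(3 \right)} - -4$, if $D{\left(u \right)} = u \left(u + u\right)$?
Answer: $22$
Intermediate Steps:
$D{\left(u \right)} = 2 u^{2}$ ($D{\left(u \right)} = u 2 u = 2 u^{2}$)
$D{\left(3 \right)} - -4 = 2 \cdot 3^{2} - -4 = 2 \cdot 9 + 4 = 18 + 4 = 22$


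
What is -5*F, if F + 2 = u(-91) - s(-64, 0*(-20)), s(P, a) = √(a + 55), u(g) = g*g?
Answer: -41395 + 5*√55 ≈ -41358.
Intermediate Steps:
u(g) = g²
s(P, a) = √(55 + a)
F = 8279 - √55 (F = -2 + ((-91)² - √(55 + 0*(-20))) = -2 + (8281 - √(55 + 0)) = -2 + (8281 - √55) = 8279 - √55 ≈ 8271.6)
-5*F = -5*(8279 - √55) = -41395 + 5*√55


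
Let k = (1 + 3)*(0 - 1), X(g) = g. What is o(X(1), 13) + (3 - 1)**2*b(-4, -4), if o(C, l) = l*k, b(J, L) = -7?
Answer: -80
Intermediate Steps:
k = -4 (k = 4*(-1) = -4)
o(C, l) = -4*l (o(C, l) = l*(-4) = -4*l)
o(X(1), 13) + (3 - 1)**2*b(-4, -4) = -4*13 + (3 - 1)**2*(-7) = -52 + 2**2*(-7) = -52 + 4*(-7) = -52 - 28 = -80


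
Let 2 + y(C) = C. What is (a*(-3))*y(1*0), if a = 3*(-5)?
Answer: -90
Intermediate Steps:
y(C) = -2 + C
a = -15
(a*(-3))*y(1*0) = (-15*(-3))*(-2 + 1*0) = 45*(-2 + 0) = 45*(-2) = -90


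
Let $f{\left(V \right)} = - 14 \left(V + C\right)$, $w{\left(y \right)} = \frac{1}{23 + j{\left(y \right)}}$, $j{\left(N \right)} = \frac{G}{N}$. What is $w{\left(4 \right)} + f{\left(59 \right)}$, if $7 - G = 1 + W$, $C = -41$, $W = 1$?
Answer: $- \frac{24440}{97} \approx -251.96$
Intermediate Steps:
$G = 5$ ($G = 7 - \left(1 + 1\right) = 7 - 2 = 5$)
$j{\left(N \right)} = \frac{5}{N}$
$w{\left(y \right)} = \frac{1}{23 + \frac{5}{y}}$
$f{\left(V \right)} = 574 - 14 V$ ($f{\left(V \right)} = - 14 \left(V - 41\right) = - 14 \left(-41 + V\right) = 574 - 14 V$)
$w{\left(4 \right)} + f{\left(59 \right)} = \frac{4}{5 + 23 \cdot 4} + \left(574 - 826\right) = \frac{4}{5 + 92} + \left(574 - 826\right) = \frac{4}{97} - 252 = - \frac{24440}{97}$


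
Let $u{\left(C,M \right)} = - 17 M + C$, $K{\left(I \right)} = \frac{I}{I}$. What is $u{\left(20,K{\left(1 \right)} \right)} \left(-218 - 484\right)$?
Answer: $-2106$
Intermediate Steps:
$K{\left(I \right)} = 1$
$u{\left(C,M \right)} = C - 17 M$
$u{\left(20,K{\left(1 \right)} \right)} \left(-218 - 484\right) = \left(20 - 17\right) \left(-218 - 484\right) = \left(20 - 17\right) \left(-702\right) = 3 \left(-702\right) = -2106$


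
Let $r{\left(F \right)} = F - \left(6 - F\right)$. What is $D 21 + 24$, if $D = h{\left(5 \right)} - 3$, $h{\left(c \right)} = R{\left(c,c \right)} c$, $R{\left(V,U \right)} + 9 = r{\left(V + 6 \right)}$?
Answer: $696$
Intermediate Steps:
$r{\left(F \right)} = -6 + 2 F$ ($r{\left(F \right)} = F + \left(-6 + F\right) = -6 + 2 F$)
$R{\left(V,U \right)} = -3 + 2 V$ ($R{\left(V,U \right)} = -9 + \left(-6 + 2 \left(V + 6\right)\right) = -9 + \left(-6 + 2 \left(6 + V\right)\right) = -9 + \left(-6 + \left(12 + 2 V\right)\right) = -9 + \left(6 + 2 V\right) = -3 + 2 V$)
$h{\left(c \right)} = c \left(-3 + 2 c\right)$ ($h{\left(c \right)} = \left(-3 + 2 c\right) c = c \left(-3 + 2 c\right)$)
$D = 32$ ($D = 5 \left(-3 + 2 \cdot 5\right) - 3 = 5 \left(-3 + 10\right) - 3 = 5 \cdot 7 - 3 = 35 - 3 = 32$)
$D 21 + 24 = 32 \cdot 21 + 24 = 672 + 24 = 696$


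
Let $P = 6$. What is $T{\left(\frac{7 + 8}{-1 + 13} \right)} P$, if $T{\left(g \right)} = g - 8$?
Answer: $- \frac{81}{2} \approx -40.5$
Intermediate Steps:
$T{\left(g \right)} = -8 + g$
$T{\left(\frac{7 + 8}{-1 + 13} \right)} P = \left(-8 + \frac{7 + 8}{-1 + 13}\right) 6 = \left(-8 + \frac{15}{12}\right) 6 = \left(-8 + 15 \cdot \frac{1}{12}\right) 6 = \left(-8 + \frac{5}{4}\right) 6 = \left(- \frac{27}{4}\right) 6 = - \frac{81}{2}$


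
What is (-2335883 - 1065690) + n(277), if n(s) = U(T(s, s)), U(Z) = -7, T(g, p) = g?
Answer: -3401580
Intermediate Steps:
n(s) = -7
(-2335883 - 1065690) + n(277) = (-2335883 - 1065690) - 7 = -3401573 - 7 = -3401580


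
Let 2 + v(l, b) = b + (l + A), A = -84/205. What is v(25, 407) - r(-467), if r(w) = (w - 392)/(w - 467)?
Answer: 82077549/191470 ≈ 428.67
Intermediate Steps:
A = -84/205 (A = -84*1/205 = -84/205 ≈ -0.40976)
r(w) = (-392 + w)/(-467 + w)
v(l, b) = -494/205 + b + l (v(l, b) = -2 + (b + (l - 84/205)) = -2 + (b + (-84/205 + l)) = -2 + (-84/205 + b + l) = -494/205 + b + l)
v(25, 407) - r(-467) = (-494/205 + 407 + 25) - (-392 - 467)/(-467 - 467) = 88066/205 - (-859)/(-934) = 88066/205 - (-1)*(-859)/934 = 88066/205 - 1*859/934 = 88066/205 - 859/934 = 82077549/191470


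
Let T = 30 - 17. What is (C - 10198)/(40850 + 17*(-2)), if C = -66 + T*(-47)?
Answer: -10875/40816 ≈ -0.26644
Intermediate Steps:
T = 13
C = -677 (C = -66 + 13*(-47) = -66 - 611 = -677)
(C - 10198)/(40850 + 17*(-2)) = (-677 - 10198)/(40850 + 17*(-2)) = -10875/(40850 - 34) = -10875/40816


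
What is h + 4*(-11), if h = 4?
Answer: -40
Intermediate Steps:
h + 4*(-11) = 4 + 4*(-11) = 4 - 44 = -40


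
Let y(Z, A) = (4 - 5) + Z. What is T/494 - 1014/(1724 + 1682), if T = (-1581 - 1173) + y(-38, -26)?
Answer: -20271/3406 ≈ -5.9516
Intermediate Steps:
y(Z, A) = -1 + Z
T = -2793 (T = (-1581 - 1173) + (-1 - 38) = -2754 - 39 = -2793)
T/494 - 1014/(1724 + 1682) = -2793/494 - 1014/(1724 + 1682) = -2793*1/494 - 1014/3406 = -147/26 - 1014*1/3406 = -147/26 - 39/131 = -20271/3406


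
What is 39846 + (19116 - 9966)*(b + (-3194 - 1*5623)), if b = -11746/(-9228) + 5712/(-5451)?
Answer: -112667215603067/1397273 ≈ -8.0634e+7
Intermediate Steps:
b = 1886185/8383638 (b = -11746*(-1/9228) + 5712*(-1/5451) = 5873/4614 - 1904/1817 = 1886185/8383638 ≈ 0.22498)
39846 + (19116 - 9966)*(b + (-3194 - 1*5623)) = 39846 + (19116 - 9966)*(1886185/8383638 + (-3194 - 1*5623)) = 39846 + 9150*(1886185/8383638 + (-3194 - 5623)) = 39846 + 9150*(1886185/8383638 - 8817) = 39846 + 9150*(-73916650061/8383638) = 39846 - 112722891343025/1397273 = -112667215603067/1397273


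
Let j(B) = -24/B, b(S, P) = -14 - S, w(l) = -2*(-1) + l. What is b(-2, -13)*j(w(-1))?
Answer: 288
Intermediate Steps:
w(l) = 2 + l
b(-2, -13)*j(w(-1)) = (-14 - 1*(-2))*(-24/(2 - 1)) = (-14 + 2)*(-24/1) = -(-288) = -12*(-24) = 288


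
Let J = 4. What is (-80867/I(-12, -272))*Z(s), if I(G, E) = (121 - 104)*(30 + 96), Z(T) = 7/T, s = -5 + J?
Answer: 80867/306 ≈ 264.27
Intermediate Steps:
s = -1 (s = -5 + 4 = -1)
I(G, E) = 2142 (I(G, E) = 17*126 = 2142)
(-80867/I(-12, -272))*Z(s) = (-80867/2142)*(7/(-1)) = (-80867*1/2142)*(7*(-1)) = -80867/2142*(-7) = 80867/306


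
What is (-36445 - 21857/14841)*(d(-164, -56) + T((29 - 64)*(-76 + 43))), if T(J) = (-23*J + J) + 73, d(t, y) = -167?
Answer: 13795167209408/14841 ≈ 9.2953e+8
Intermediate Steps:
T(J) = 73 - 22*J (T(J) = -22*J + 73 = 73 - 22*J)
(-36445 - 21857/14841)*(d(-164, -56) + T((29 - 64)*(-76 + 43))) = (-36445 - 21857/14841)*(-167 + (73 - 22*(29 - 64)*(-76 + 43))) = (-36445 - 21857*1/14841)*(-167 + (73 - (-770)*(-33))) = (-36445 - 21857/14841)*(-167 + (73 - 22*1155)) = -540902102*(-167 + (73 - 25410))/14841 = -540902102*(-167 - 25337)/14841 = -540902102/14841*(-25504) = 13795167209408/14841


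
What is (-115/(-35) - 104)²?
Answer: 497025/49 ≈ 10143.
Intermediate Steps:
(-115/(-35) - 104)² = (-115*(-1/35) - 104)² = (23/7 - 104)² = (-705/7)² = 497025/49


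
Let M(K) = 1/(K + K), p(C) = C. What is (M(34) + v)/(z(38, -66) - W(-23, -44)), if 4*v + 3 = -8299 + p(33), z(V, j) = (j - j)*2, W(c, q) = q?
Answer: -35143/748 ≈ -46.983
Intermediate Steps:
M(K) = 1/(2*K)
z(V, j) = 0 (z(V, j) = 0*2 = 0)
v = -8269/4 (v = -3/4 + (-8299 + 33)/4 = -3/4 + (1/4)*(-8266) = -3/4 - 4133/2 = -8269/4 ≈ -2067.3)
(M(34) + v)/(z(38, -66) - W(-23, -44)) = ((1/2)/34 - 8269/4)/(0 - 1*(-44)) = ((1/2)*(1/34) - 8269/4)/(0 + 44) = (1/68 - 8269/4)/44 = -35143/17*1/44 = -35143/748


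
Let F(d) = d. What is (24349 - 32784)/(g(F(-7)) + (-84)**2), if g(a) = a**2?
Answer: -241/203 ≈ -1.1872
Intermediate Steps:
(24349 - 32784)/(g(F(-7)) + (-84)**2) = (24349 - 32784)/((-7)**2 + (-84)**2) = -8435/(49 + 7056) = -8435/7105 = -8435*1/7105 = -241/203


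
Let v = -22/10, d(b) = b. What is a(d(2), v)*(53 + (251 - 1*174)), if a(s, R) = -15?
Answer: -1950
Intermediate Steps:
v = -11/5 (v = -22*1/10 = -11/5 ≈ -2.2000)
a(d(2), v)*(53 + (251 - 1*174)) = -15*(53 + (251 - 1*174)) = -15*(53 + (251 - 174)) = -15*(53 + 77) = -15*130 = -1950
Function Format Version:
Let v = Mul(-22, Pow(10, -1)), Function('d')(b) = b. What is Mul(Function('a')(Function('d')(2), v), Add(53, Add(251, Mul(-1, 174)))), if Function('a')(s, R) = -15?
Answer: -1950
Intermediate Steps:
v = Rational(-11, 5) (v = Mul(-22, Rational(1, 10)) = Rational(-11, 5) ≈ -2.2000)
Mul(Function('a')(Function('d')(2), v), Add(53, Add(251, Mul(-1, 174)))) = Mul(-15, Add(53, Add(251, Mul(-1, 174)))) = Mul(-15, Add(53, Add(251, -174))) = Mul(-15, Add(53, 77)) = Mul(-15, 130) = -1950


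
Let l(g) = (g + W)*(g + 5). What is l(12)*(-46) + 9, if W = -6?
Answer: -4683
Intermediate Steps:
l(g) = (-6 + g)*(5 + g) (l(g) = (g - 6)*(g + 5) = (-6 + g)*(5 + g))
l(12)*(-46) + 9 = (-30 + 12² - 1*12)*(-46) + 9 = (-30 + 144 - 12)*(-46) + 9 = 102*(-46) + 9 = -4692 + 9 = -4683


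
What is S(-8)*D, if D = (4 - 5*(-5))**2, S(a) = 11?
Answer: 9251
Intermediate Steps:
D = 841 (D = (4 + 25)**2 = 29**2 = 841)
S(-8)*D = 11*841 = 9251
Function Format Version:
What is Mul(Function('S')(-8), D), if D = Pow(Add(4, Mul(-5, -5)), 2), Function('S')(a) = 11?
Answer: 9251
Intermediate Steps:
D = 841 (D = Pow(Add(4, 25), 2) = Pow(29, 2) = 841)
Mul(Function('S')(-8), D) = Mul(11, 841) = 9251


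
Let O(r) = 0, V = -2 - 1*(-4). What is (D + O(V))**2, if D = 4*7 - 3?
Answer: 625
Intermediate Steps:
V = 2 (V = -2 + 4 = 2)
D = 25 (D = 28 - 3 = 25)
(D + O(V))**2 = (25 + 0)**2 = 25**2 = 625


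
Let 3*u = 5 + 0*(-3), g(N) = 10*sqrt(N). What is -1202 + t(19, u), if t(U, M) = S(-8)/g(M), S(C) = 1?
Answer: -1202 + sqrt(15)/50 ≈ -1201.9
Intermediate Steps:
u = 5/3 (u = (5 + 0*(-3))/3 = (5 + 0)/3 = (1/3)*5 = 5/3 ≈ 1.6667)
t(U, M) = 1/(10*sqrt(M))
-1202 + t(19, u) = -1202 + 1/(10*sqrt(5/3)) = -1202 + (sqrt(15)/5)/10 = -1202 + sqrt(15)/50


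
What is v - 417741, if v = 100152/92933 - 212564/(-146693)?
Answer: -5694870103307081/13632620569 ≈ -4.1774e+5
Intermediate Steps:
v = 34445807548/13632620569 (v = 100152*(1/92933) - 212564*(-1/146693) = 100152/92933 + 212564/146693 = 34445807548/13632620569 ≈ 2.5267)
v - 417741 = 34445807548/13632620569 - 417741 = -5694870103307081/13632620569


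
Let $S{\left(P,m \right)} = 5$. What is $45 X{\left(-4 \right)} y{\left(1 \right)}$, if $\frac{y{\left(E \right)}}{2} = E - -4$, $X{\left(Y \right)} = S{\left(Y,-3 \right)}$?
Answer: $2250$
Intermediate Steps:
$X{\left(Y \right)} = 5$
$y{\left(E \right)} = 8 + 2 E$ ($y{\left(E \right)} = 2 \left(E - -4\right) = 2 \left(E + 4\right) = 2 \left(4 + E\right) = 8 + 2 E$)
$45 X{\left(-4 \right)} y{\left(1 \right)} = 45 \cdot 5 \left(8 + 2 \cdot 1\right) = 225 \left(8 + 2\right) = 225 \cdot 10 = 2250$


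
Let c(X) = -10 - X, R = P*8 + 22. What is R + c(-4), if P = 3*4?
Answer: 112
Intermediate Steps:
P = 12
R = 118 (R = 12*8 + 22 = 96 + 22 = 118)
R + c(-4) = 118 + (-10 - 1*(-4)) = 118 + (-10 + 4) = 118 - 6 = 112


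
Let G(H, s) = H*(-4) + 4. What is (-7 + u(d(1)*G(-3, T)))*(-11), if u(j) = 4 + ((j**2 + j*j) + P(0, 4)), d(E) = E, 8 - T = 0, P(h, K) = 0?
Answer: -5599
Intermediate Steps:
T = 8 (T = 8 - 1*0 = 8 + 0 = 8)
G(H, s) = 4 - 4*H (G(H, s) = -4*H + 4 = 4 - 4*H)
u(j) = 4 + 2*j**2 (u(j) = 4 + ((j**2 + j*j) + 0) = 4 + ((j**2 + j**2) + 0) = 4 + (2*j**2 + 0) = 4 + 2*j**2)
(-7 + u(d(1)*G(-3, T)))*(-11) = (-7 + (4 + 2*(1*(4 - 4*(-3)))**2))*(-11) = (-7 + (4 + 2*(1*(4 + 12))**2))*(-11) = (-7 + (4 + 2*(1*16)**2))*(-11) = (-7 + (4 + 2*16**2))*(-11) = (-7 + (4 + 2*256))*(-11) = (-7 + (4 + 512))*(-11) = (-7 + 516)*(-11) = 509*(-11) = -5599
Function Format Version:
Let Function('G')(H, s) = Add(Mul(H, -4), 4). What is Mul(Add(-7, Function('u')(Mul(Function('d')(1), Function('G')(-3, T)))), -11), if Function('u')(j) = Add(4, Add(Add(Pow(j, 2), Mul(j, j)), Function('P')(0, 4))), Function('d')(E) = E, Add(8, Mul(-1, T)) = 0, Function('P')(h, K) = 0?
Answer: -5599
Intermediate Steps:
T = 8 (T = Add(8, Mul(-1, 0)) = Add(8, 0) = 8)
Function('G')(H, s) = Add(4, Mul(-4, H)) (Function('G')(H, s) = Add(Mul(-4, H), 4) = Add(4, Mul(-4, H)))
Function('u')(j) = Add(4, Mul(2, Pow(j, 2))) (Function('u')(j) = Add(4, Add(Add(Pow(j, 2), Mul(j, j)), 0)) = Add(4, Add(Add(Pow(j, 2), Pow(j, 2)), 0)) = Add(4, Add(Mul(2, Pow(j, 2)), 0)) = Add(4, Mul(2, Pow(j, 2))))
Mul(Add(-7, Function('u')(Mul(Function('d')(1), Function('G')(-3, T)))), -11) = Mul(Add(-7, Add(4, Mul(2, Pow(Mul(1, Add(4, Mul(-4, -3))), 2)))), -11) = Mul(Add(-7, Add(4, Mul(2, Pow(Mul(1, Add(4, 12)), 2)))), -11) = Mul(Add(-7, Add(4, Mul(2, Pow(Mul(1, 16), 2)))), -11) = Mul(Add(-7, Add(4, Mul(2, Pow(16, 2)))), -11) = Mul(Add(-7, Add(4, Mul(2, 256))), -11) = Mul(Add(-7, Add(4, 512)), -11) = Mul(Add(-7, 516), -11) = Mul(509, -11) = -5599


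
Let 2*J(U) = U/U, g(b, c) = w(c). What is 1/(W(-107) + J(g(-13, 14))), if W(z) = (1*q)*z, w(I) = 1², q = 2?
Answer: -2/427 ≈ -0.0046838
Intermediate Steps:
w(I) = 1
g(b, c) = 1
J(U) = ½ (J(U) = (U/U)/2 = (½)*1 = ½)
W(z) = 2*z (W(z) = (1*2)*z = 2*z)
1/(W(-107) + J(g(-13, 14))) = 1/(2*(-107) + ½) = 1/(-214 + ½) = 1/(-427/2) = -2/427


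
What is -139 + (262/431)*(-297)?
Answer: -137723/431 ≈ -319.54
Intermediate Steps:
-139 + (262/431)*(-297) = -139 - 77814/431 = -137723/431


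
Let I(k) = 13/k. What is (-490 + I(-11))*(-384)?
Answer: 2074752/11 ≈ 1.8861e+5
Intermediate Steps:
(-490 + I(-11))*(-384) = (-490 + 13/(-11))*(-384) = (-490 + 13*(-1/11))*(-384) = (-490 - 13/11)*(-384) = -5403/11*(-384) = 2074752/11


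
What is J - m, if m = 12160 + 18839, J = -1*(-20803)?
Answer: -10196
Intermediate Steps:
J = 20803
m = 30999
J - m = 20803 - 1*30999 = 20803 - 30999 = -10196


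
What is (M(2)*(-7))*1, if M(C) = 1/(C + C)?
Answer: -7/4 ≈ -1.7500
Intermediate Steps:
M(C) = 1/(2*C)
(M(2)*(-7))*1 = (((1/2)/2)*(-7))*1 = (((1/2)*(1/2))*(-7))*1 = ((1/4)*(-7))*1 = -7/4*1 = -7/4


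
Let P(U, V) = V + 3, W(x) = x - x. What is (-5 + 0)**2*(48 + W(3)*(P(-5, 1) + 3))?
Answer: 1200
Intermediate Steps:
W(x) = 0
P(U, V) = 3 + V
(-5 + 0)**2*(48 + W(3)*(P(-5, 1) + 3)) = (-5 + 0)**2*(48 + 0*((3 + 1) + 3)) = (-5)**2*(48 + 0*(4 + 3)) = 25*(48 + 0*7) = 25*(48 + 0) = 25*48 = 1200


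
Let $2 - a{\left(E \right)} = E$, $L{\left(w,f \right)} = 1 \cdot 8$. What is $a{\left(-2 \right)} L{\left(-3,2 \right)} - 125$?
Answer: $-93$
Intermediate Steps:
$L{\left(w,f \right)} = 8$
$a{\left(E \right)} = 2 - E$
$a{\left(-2 \right)} L{\left(-3,2 \right)} - 125 = \left(2 - -2\right) 8 - 125 = \left(2 + 2\right) 8 - 125 = 4 \cdot 8 - 125 = 32 - 125 = -93$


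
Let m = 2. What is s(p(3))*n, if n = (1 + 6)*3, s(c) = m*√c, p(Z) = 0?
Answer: 0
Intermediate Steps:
s(c) = 2*√c
n = 21 (n = 7*3 = 21)
s(p(3))*n = (2*√0)*21 = (2*0)*21 = 0*21 = 0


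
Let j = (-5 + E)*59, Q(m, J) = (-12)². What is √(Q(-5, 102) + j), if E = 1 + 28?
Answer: 2*√390 ≈ 39.497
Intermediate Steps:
Q(m, J) = 144
E = 29
j = 1416 (j = (-5 + 29)*59 = 24*59 = 1416)
√(Q(-5, 102) + j) = √(144 + 1416) = √1560 = 2*√390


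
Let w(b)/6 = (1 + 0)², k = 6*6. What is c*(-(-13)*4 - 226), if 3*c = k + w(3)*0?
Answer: -2088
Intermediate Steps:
k = 36
w(b) = 6 (w(b) = 6*(1 + 0)² = 6*1² = 6*1 = 6)
c = 12 (c = (36 + 6*0)/3 = (36 + 0)/3 = (⅓)*36 = 12)
c*(-(-13)*4 - 226) = 12*(-(-13)*4 - 226) = 12*(-1*(-52) - 226) = 12*(52 - 226) = 12*(-174) = -2088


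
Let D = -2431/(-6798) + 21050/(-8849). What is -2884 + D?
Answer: -15782732159/5468682 ≈ -2886.0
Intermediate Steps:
D = -11053271/5468682 (D = -2431*(-1/6798) + 21050*(-1/8849) = 221/618 - 21050/8849 = -11053271/5468682 ≈ -2.0212)
-2884 + D = -2884 - 11053271/5468682 = -15782732159/5468682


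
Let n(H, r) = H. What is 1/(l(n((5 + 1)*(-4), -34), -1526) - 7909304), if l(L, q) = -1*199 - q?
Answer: -1/7907977 ≈ -1.2645e-7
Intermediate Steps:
l(L, q) = -199 - q
1/(l(n((5 + 1)*(-4), -34), -1526) - 7909304) = 1/((-199 - 1*(-1526)) - 7909304) = 1/((-199 + 1526) - 7909304) = 1/(1327 - 7909304) = 1/(-7907977) = -1/7907977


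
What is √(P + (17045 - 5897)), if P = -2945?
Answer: √8203 ≈ 90.570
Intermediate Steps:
√(P + (17045 - 5897)) = √(-2945 + (17045 - 5897)) = √(-2945 + 11148) = √8203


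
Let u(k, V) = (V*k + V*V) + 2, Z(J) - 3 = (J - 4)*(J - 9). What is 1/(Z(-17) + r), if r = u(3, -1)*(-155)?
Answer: 1/549 ≈ 0.0018215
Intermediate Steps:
Z(J) = 3 + (-9 + J)*(-4 + J) (Z(J) = 3 + (J - 4)*(J - 9) = 3 + (-4 + J)*(-9 + J) = 3 + (-9 + J)*(-4 + J))
u(k, V) = 2 + V**2 + V*k (u(k, V) = (V*k + V**2) + 2 = (V**2 + V*k) + 2 = 2 + V**2 + V*k)
r = 0 (r = (2 + (-1)**2 - 1*3)*(-155) = (2 + 1 - 3)*(-155) = 0*(-155) = 0)
1/(Z(-17) + r) = 1/((39 + (-17)**2 - 13*(-17)) + 0) = 1/((39 + 289 + 221) + 0) = 1/(549 + 0) = 1/549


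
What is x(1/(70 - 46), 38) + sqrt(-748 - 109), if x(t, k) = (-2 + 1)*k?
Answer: -38 + I*sqrt(857) ≈ -38.0 + 29.275*I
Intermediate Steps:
x(t, k) = -k
x(1/(70 - 46), 38) + sqrt(-748 - 109) = -1*38 + sqrt(-748 - 109) = -38 + sqrt(-857) = -38 + I*sqrt(857)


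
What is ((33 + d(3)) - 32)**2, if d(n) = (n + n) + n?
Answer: 100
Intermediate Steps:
d(n) = 3*n (d(n) = 2*n + n = 3*n)
((33 + d(3)) - 32)**2 = ((33 + 3*3) - 32)**2 = ((33 + 9) - 32)**2 = (42 - 32)**2 = 10**2 = 100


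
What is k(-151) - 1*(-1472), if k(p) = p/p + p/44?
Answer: 64661/44 ≈ 1469.6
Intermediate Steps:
k(p) = 1 + p/44 (k(p) = 1 + p*(1/44) = 1 + p/44)
k(-151) - 1*(-1472) = (1 + (1/44)*(-151)) - 1*(-1472) = (1 - 151/44) + 1472 = -107/44 + 1472 = 64661/44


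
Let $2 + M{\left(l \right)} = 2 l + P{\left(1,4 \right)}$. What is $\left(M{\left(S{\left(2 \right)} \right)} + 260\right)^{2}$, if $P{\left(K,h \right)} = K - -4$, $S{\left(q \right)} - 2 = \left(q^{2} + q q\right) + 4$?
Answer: $84681$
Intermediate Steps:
$S{\left(q \right)} = 6 + 2 q^{2}$ ($S{\left(q \right)} = 2 + \left(\left(q^{2} + q q\right) + 4\right) = 2 + \left(\left(q^{2} + q^{2}\right) + 4\right) = 2 + \left(2 q^{2} + 4\right) = 2 + \left(4 + 2 q^{2}\right) = 6 + 2 q^{2}$)
$P{\left(K,h \right)} = 4 + K$ ($P{\left(K,h \right)} = K + 4 = 4 + K$)
$M{\left(l \right)} = 3 + 2 l$ ($M{\left(l \right)} = -2 + \left(2 l + \left(4 + 1\right)\right) = -2 + \left(2 l + 5\right) = -2 + \left(5 + 2 l\right) = 3 + 2 l$)
$\left(M{\left(S{\left(2 \right)} \right)} + 260\right)^{2} = \left(\left(3 + 2 \left(6 + 2 \cdot 2^{2}\right)\right) + 260\right)^{2} = \left(\left(3 + 2 \left(6 + 2 \cdot 4\right)\right) + 260\right)^{2} = \left(\left(3 + 2 \left(6 + 8\right)\right) + 260\right)^{2} = \left(\left(3 + 2 \cdot 14\right) + 260\right)^{2} = \left(\left(3 + 28\right) + 260\right)^{2} = \left(31 + 260\right)^{2} = 291^{2} = 84681$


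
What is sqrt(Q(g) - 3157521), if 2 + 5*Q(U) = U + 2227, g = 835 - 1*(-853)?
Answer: 2*I*sqrt(19729615)/5 ≈ 1776.7*I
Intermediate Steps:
g = 1688 (g = 835 + 853 = 1688)
Q(U) = 445 + U/5 (Q(U) = -2/5 + (U + 2227)/5 = -2/5 + (2227 + U)/5 = -2/5 + (2227/5 + U/5) = 445 + U/5)
sqrt(Q(g) - 3157521) = sqrt((445 + (1/5)*1688) - 3157521) = sqrt((445 + 1688/5) - 3157521) = sqrt(3913/5 - 3157521) = sqrt(-15783692/5) = 2*I*sqrt(19729615)/5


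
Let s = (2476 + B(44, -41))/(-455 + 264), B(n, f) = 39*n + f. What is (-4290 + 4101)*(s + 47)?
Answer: -912114/191 ≈ -4775.5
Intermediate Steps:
B(n, f) = f + 39*n
s = -4151/191 (s = (2476 + (-41 + 39*44))/(-455 + 264) = (2476 + (-41 + 1716))/(-191) = (2476 + 1675)*(-1/191) = 4151*(-1/191) = -4151/191 ≈ -21.733)
(-4290 + 4101)*(s + 47) = (-4290 + 4101)*(-4151/191 + 47) = -189*4826/191 = -912114/191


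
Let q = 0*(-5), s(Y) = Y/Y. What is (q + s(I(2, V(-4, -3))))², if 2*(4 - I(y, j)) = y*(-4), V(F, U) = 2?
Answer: 1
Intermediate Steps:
I(y, j) = 4 + 2*y (I(y, j) = 4 - y*(-4)/2 = 4 - (-2)*y = 4 + 2*y)
s(Y) = 1
q = 0
(q + s(I(2, V(-4, -3))))² = (0 + 1)² = 1² = 1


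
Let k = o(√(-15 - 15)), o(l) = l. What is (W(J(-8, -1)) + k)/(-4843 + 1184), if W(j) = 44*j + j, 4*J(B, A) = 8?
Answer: -90/3659 - I*√30/3659 ≈ -0.024597 - 0.0014969*I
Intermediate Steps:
J(B, A) = 2 (J(B, A) = (¼)*8 = 2)
k = I*√30 (k = √(-15 - 15) = √(-30) = I*√30 ≈ 5.4772*I)
W(j) = 45*j
(W(J(-8, -1)) + k)/(-4843 + 1184) = (45*2 + I*√30)/(-4843 + 1184) = (90 + I*√30)/(-3659) = (90 + I*√30)*(-1/3659) = -90/3659 - I*√30/3659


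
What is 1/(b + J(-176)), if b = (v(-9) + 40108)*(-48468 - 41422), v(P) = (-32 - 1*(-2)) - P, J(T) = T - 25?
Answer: -1/3603420631 ≈ -2.7751e-10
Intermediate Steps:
J(T) = -25 + T
v(P) = -30 - P (v(P) = (-32 + 2) - P = -30 - P)
b = -3603420430 (b = ((-30 - 1*(-9)) + 40108)*(-48468 - 41422) = ((-30 + 9) + 40108)*(-89890) = (-21 + 40108)*(-89890) = 40087*(-89890) = -3603420430)
1/(b + J(-176)) = 1/(-3603420430 + (-25 - 176)) = 1/(-3603420430 - 201) = 1/(-3603420631) = -1/3603420631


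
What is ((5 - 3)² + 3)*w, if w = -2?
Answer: -14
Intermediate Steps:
((5 - 3)² + 3)*w = ((5 - 3)² + 3)*(-2) = (2² + 3)*(-2) = (4 + 3)*(-2) = 7*(-2) = -14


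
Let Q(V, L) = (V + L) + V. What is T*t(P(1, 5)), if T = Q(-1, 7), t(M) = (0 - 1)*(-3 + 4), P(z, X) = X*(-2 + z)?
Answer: -5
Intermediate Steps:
t(M) = -1 (t(M) = -1*1 = -1)
Q(V, L) = L + 2*V (Q(V, L) = (L + V) + V = L + 2*V)
T = 5 (T = 7 + 2*(-1) = 7 - 2 = 5)
T*t(P(1, 5)) = 5*(-1) = -5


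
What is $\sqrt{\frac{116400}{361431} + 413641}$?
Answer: $\frac{\sqrt{6003882811510689}}{120477} \approx 643.15$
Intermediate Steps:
$\sqrt{\frac{116400}{361431} + 413641} = \sqrt{116400 \cdot \frac{1}{361431} + 413641} = \sqrt{\frac{38800}{120477} + 413641} = \sqrt{\frac{49834265557}{120477}} = \frac{\sqrt{6003882811510689}}{120477}$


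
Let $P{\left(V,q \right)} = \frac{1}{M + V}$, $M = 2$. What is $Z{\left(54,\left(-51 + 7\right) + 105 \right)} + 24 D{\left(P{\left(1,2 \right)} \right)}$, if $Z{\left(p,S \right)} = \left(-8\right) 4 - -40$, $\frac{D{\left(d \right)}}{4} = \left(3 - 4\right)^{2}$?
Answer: $104$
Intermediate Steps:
$P{\left(V,q \right)} = \frac{1}{2 + V}$
$D{\left(d \right)} = 4$ ($D{\left(d \right)} = 4 \left(3 - 4\right)^{2} = 4 \left(-1\right)^{2} = 4 \cdot 1 = 4$)
$Z{\left(p,S \right)} = 8$ ($Z{\left(p,S \right)} = -32 + 40 = 8$)
$Z{\left(54,\left(-51 + 7\right) + 105 \right)} + 24 D{\left(P{\left(1,2 \right)} \right)} = 8 + 24 \cdot 4 = 8 + 96 = 104$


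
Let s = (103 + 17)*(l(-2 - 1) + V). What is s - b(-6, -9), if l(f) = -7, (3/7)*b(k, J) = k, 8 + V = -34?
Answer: -5866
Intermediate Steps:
V = -42 (V = -8 - 34 = -42)
b(k, J) = 7*k/3
s = -5880 (s = (103 + 17)*(-7 - 42) = 120*(-49) = -5880)
s - b(-6, -9) = -5880 - 7*(-6)/3 = -5880 - 1*(-14) = -5880 + 14 = -5866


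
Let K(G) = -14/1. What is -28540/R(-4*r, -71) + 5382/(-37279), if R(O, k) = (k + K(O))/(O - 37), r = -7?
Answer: -1915188282/633743 ≈ -3022.0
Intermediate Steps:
K(G) = -14 (K(G) = -14*1 = -14)
R(O, k) = (-14 + k)/(-37 + O) (R(O, k) = (k - 14)/(O - 37) = (-14 + k)/(-37 + O))
-28540/R(-4*r, -71) + 5382/(-37279) = -28540*(-37 - 4*(-7))/(-14 - 71) + 5382/(-37279) = -28540/(-85/(-37 + 28)) + 5382*(-1/37279) = -28540/(-85/(-9)) - 5382/37279 = -28540/((-⅑*(-85))) - 5382/37279 = -28540/85/9 - 5382/37279 = -28540*9/85 - 5382/37279 = -51372/17 - 5382/37279 = -1915188282/633743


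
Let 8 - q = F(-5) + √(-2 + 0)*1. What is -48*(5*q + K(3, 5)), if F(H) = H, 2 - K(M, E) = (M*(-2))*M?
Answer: -4080 + 240*I*√2 ≈ -4080.0 + 339.41*I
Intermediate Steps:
K(M, E) = 2 + 2*M² (K(M, E) = 2 - M*(-2)*M = 2 - (-2*M)*M = 2 - (-2)*M² = 2 + 2*M²)
q = 13 - I*√2 (q = 8 - (-5 + √(-2 + 0)*1) = 8 - (-5 + √(-2)*1) = 8 - (-5 + (I*√2)*1) = 8 - (-5 + I*√2) = 8 + (5 - I*√2) = 13 - I*√2 ≈ 13.0 - 1.4142*I)
-48*(5*q + K(3, 5)) = -48*(5*(13 - I*√2) + (2 + 2*3²)) = -48*((65 - 5*I*√2) + (2 + 2*9)) = -48*((65 - 5*I*√2) + (2 + 18)) = -48*((65 - 5*I*√2) + 20) = -48*(85 - 5*I*√2) = -4080 + 240*I*√2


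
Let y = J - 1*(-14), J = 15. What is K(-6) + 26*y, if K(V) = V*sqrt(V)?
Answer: 754 - 6*I*sqrt(6) ≈ 754.0 - 14.697*I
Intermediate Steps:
K(V) = V**(3/2)
y = 29 (y = 15 - 1*(-14) = 15 + 14 = 29)
K(-6) + 26*y = (-6)**(3/2) + 26*29 = -6*I*sqrt(6) + 754 = 754 - 6*I*sqrt(6)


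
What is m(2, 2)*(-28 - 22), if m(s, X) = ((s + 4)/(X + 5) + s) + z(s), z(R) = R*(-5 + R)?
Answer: 1100/7 ≈ 157.14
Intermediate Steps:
m(s, X) = s + s*(-5 + s) + (4 + s)/(5 + X) (m(s, X) = ((s + 4)/(X + 5) + s) + s*(-5 + s) = ((4 + s)/(5 + X) + s) + s*(-5 + s) = (s + (4 + s)/(5 + X)) + s*(-5 + s) = s + s*(-5 + s) + (4 + s)/(5 + X))
m(2, 2)*(-28 - 22) = ((4 - 19*2 + 5*2² + 2*2² - 4*2*2)/(5 + 2))*(-28 - 22) = ((4 - 38 + 5*4 + 2*4 - 16)/7)*(-50) = ((4 - 38 + 20 + 8 - 16)/7)*(-50) = ((⅐)*(-22))*(-50) = -22/7*(-50) = 1100/7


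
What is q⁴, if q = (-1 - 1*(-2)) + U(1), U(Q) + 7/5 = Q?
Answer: 81/625 ≈ 0.12960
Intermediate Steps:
U(Q) = -7/5 + Q
q = ⅗ (q = (-1 - 1*(-2)) + (-7/5 + 1) = (-1 + 2) - ⅖ = 1 - ⅖ = ⅗ ≈ 0.60000)
q⁴ = (⅗)⁴ = 81/625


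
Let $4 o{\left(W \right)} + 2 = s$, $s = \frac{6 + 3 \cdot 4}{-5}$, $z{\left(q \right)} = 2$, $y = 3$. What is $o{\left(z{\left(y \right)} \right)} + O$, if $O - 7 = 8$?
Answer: $\frac{68}{5} \approx 13.6$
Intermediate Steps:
$O = 15$ ($O = 7 + 8 = 15$)
$s = - \frac{18}{5}$ ($s = \left(6 + 12\right) \left(- \frac{1}{5}\right) = 18 \left(- \frac{1}{5}\right) = - \frac{18}{5} \approx -3.6$)
$o{\left(W \right)} = - \frac{7}{5}$ ($o{\left(W \right)} = - \frac{1}{2} + \frac{1}{4} \left(- \frac{18}{5}\right) = - \frac{1}{2} - \frac{9}{10} = - \frac{7}{5}$)
$o{\left(z{\left(y \right)} \right)} + O = - \frac{7}{5} + 15 = \frac{68}{5}$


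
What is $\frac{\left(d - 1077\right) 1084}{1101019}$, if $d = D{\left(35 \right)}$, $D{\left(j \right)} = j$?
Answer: $- \frac{1129528}{1101019} \approx -1.0259$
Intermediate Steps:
$d = 35$
$\frac{\left(d - 1077\right) 1084}{1101019} = \frac{\left(35 - 1077\right) 1084}{1101019} = \left(-1042\right) 1084 \cdot \frac{1}{1101019} = \left(-1129528\right) \frac{1}{1101019} = - \frac{1129528}{1101019}$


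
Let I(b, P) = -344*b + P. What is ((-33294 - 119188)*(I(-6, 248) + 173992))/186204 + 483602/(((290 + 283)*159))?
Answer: -204096368864974/1413707319 ≈ -1.4437e+5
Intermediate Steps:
I(b, P) = P - 344*b
((-33294 - 119188)*(I(-6, 248) + 173992))/186204 + 483602/(((290 + 283)*159)) = ((-33294 - 119188)*((248 - 344*(-6)) + 173992))/186204 + 483602/(((290 + 283)*159)) = -152482*((248 + 2064) + 173992)*(1/186204) + 483602/((573*159)) = -152482*(2312 + 173992)*(1/186204) + 483602/91107 = -152482*176304*(1/186204) + 483602*(1/91107) = -26883186528*1/186204 + 483602/91107 = -2240265544/15517 + 483602/91107 = -204096368864974/1413707319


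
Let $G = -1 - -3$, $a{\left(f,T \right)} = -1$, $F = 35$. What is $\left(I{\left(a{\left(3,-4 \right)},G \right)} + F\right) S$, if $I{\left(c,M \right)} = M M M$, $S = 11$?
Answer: $473$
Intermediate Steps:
$G = 2$ ($G = -1 + 3 = 2$)
$I{\left(c,M \right)} = M^{3}$ ($I{\left(c,M \right)} = M^{2} M = M^{3}$)
$\left(I{\left(a{\left(3,-4 \right)},G \right)} + F\right) S = \left(2^{3} + 35\right) 11 = \left(8 + 35\right) 11 = 43 \cdot 11 = 473$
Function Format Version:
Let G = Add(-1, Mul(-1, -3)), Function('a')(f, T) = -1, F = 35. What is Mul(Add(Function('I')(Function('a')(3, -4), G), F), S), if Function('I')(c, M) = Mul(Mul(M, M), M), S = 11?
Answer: 473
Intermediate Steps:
G = 2 (G = Add(-1, 3) = 2)
Function('I')(c, M) = Pow(M, 3) (Function('I')(c, M) = Mul(Pow(M, 2), M) = Pow(M, 3))
Mul(Add(Function('I')(Function('a')(3, -4), G), F), S) = Mul(Add(Pow(2, 3), 35), 11) = Mul(Add(8, 35), 11) = Mul(43, 11) = 473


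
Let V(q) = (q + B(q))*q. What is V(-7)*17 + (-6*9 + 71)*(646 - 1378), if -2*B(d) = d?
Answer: -24055/2 ≈ -12028.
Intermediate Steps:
B(d) = -d/2
V(q) = q²/2 (V(q) = (q - q/2)*q = (q/2)*q = q²/2)
V(-7)*17 + (-6*9 + 71)*(646 - 1378) = ((½)*(-7)²)*17 + (-6*9 + 71)*(646 - 1378) = ((½)*49)*17 + (-54 + 71)*(-732) = (49/2)*17 + 17*(-732) = 833/2 - 12444 = -24055/2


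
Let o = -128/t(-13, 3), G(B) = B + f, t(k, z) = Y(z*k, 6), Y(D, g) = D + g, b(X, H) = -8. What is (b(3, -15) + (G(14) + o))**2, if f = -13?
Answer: 10609/1089 ≈ 9.7420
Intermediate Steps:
t(k, z) = 6 + k*z (t(k, z) = z*k + 6 = k*z + 6 = 6 + k*z)
G(B) = -13 + B (G(B) = B - 13 = -13 + B)
o = 128/33 (o = -128/(6 - 13*3) = -128/(6 - 39) = -128/(-33) = -128*(-1/33) = 128/33 ≈ 3.8788)
(b(3, -15) + (G(14) + o))**2 = (-8 + ((-13 + 14) + 128/33))**2 = (-8 + (1 + 128/33))**2 = (-8 + 161/33)**2 = (-103/33)**2 = 10609/1089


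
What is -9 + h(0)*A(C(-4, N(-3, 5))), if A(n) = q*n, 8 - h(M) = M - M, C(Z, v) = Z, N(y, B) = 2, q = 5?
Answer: -169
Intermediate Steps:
h(M) = 8 (h(M) = 8 - (M - M) = 8 - 1*0 = 8 + 0 = 8)
A(n) = 5*n
-9 + h(0)*A(C(-4, N(-3, 5))) = -9 + 8*(5*(-4)) = -9 + 8*(-20) = -9 - 160 = -169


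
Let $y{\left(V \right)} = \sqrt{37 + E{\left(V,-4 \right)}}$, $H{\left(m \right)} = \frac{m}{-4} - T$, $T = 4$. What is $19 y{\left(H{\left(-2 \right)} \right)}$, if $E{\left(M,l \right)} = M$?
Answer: $\frac{19 \sqrt{134}}{2} \approx 109.97$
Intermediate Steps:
$H{\left(m \right)} = -4 - \frac{m}{4}$ ($H{\left(m \right)} = \frac{m}{-4} - 4 = m \left(- \frac{1}{4}\right) - 4 = - \frac{m}{4} - 4 = -4 - \frac{m}{4}$)
$y{\left(V \right)} = \sqrt{37 + V}$
$19 y{\left(H{\left(-2 \right)} \right)} = 19 \sqrt{37 - \frac{7}{2}} = 19 \sqrt{\frac{67}{2}} = 19 \frac{\sqrt{134}}{2} = \frac{19 \sqrt{134}}{2}$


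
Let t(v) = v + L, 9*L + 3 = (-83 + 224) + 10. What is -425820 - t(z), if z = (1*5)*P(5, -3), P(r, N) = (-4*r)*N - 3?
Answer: -3835093/9 ≈ -4.2612e+5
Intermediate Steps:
P(r, N) = -3 - 4*N*r (P(r, N) = -4*N*r - 3 = -3 - 4*N*r)
L = 148/9 (L = -1/3 + ((-83 + 224) + 10)/9 = -1/3 + (141 + 10)/9 = -1/3 + (1/9)*151 = -1/3 + 151/9 = 148/9 ≈ 16.444)
z = 285 (z = (1*5)*(-3 - 4*(-3)*5) = 5*(-3 + 60) = 5*57 = 285)
t(v) = 148/9 + v (t(v) = v + 148/9 = 148/9 + v)
-425820 - t(z) = -425820 - (148/9 + 285) = -425820 - 1*2713/9 = -425820 - 2713/9 = -3835093/9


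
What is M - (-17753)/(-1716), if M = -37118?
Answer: -63712241/1716 ≈ -37128.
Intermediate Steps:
M - (-17753)/(-1716) = -37118 - (-17753)/(-1716) = -37118 - (-17753)*(-1)/1716 = -37118 - 1*17753/1716 = -37118 - 17753/1716 = -63712241/1716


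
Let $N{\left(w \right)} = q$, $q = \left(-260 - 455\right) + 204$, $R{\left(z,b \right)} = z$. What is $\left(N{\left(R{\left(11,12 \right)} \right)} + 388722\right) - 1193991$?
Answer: $-805780$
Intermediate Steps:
$q = -511$ ($q = \left(-260 - 455\right) + 204 = -715 + 204 = -511$)
$N{\left(w \right)} = -511$
$\left(N{\left(R{\left(11,12 \right)} \right)} + 388722\right) - 1193991 = \left(-511 + 388722\right) - 1193991 = 388211 - 1193991 = -805780$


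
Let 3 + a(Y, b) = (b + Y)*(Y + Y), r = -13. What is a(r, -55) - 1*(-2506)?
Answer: 4271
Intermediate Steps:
a(Y, b) = -3 + 2*Y*(Y + b) (a(Y, b) = -3 + (b + Y)*(Y + Y) = -3 + (Y + b)*(2*Y) = -3 + 2*Y*(Y + b))
a(r, -55) - 1*(-2506) = (-3 + 2*(-13)² + 2*(-13)*(-55)) - 1*(-2506) = (-3 + 2*169 + 1430) + 2506 = (-3 + 338 + 1430) + 2506 = 1765 + 2506 = 4271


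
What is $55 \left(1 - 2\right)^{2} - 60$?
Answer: $-5$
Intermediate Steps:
$55 \left(1 - 2\right)^{2} - 60 = 55 \left(-1\right)^{2} - 60 = 55 \cdot 1 - 60 = 55 - 60 = -5$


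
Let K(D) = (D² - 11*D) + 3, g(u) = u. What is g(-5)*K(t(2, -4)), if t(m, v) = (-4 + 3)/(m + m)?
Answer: -465/16 ≈ -29.063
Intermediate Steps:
t(m, v) = -1/(2*m)
K(D) = 3 + D² - 11*D
g(-5)*K(t(2, -4)) = -5*(3 + (-½/2)² - (-11)/(2*2)) = -5*(3 + (-½*½)² - (-11)/(2*2)) = -5*(3 + (-¼)² - 11*(-¼)) = -5*(3 + 1/16 + 11/4) = -5*93/16 = -465/16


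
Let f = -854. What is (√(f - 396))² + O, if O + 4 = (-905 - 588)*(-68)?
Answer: 100270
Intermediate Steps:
O = 101520 (O = -4 + (-905 - 588)*(-68) = -4 - 1493*(-68) = -4 + 101524 = 101520)
(√(f - 396))² + O = (√(-854 - 396))² + 101520 = (√(-1250))² + 101520 = (25*I*√2)² + 101520 = -1250 + 101520 = 100270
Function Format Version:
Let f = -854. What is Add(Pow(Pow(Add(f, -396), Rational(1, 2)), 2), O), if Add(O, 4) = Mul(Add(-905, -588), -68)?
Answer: 100270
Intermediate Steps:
O = 101520 (O = Add(-4, Mul(Add(-905, -588), -68)) = Add(-4, Mul(-1493, -68)) = Add(-4, 101524) = 101520)
Add(Pow(Pow(Add(f, -396), Rational(1, 2)), 2), O) = Add(Pow(Pow(Add(-854, -396), Rational(1, 2)), 2), 101520) = Add(Pow(Pow(-1250, Rational(1, 2)), 2), 101520) = Add(Pow(Mul(25, I, Pow(2, Rational(1, 2))), 2), 101520) = Add(-1250, 101520) = 100270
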